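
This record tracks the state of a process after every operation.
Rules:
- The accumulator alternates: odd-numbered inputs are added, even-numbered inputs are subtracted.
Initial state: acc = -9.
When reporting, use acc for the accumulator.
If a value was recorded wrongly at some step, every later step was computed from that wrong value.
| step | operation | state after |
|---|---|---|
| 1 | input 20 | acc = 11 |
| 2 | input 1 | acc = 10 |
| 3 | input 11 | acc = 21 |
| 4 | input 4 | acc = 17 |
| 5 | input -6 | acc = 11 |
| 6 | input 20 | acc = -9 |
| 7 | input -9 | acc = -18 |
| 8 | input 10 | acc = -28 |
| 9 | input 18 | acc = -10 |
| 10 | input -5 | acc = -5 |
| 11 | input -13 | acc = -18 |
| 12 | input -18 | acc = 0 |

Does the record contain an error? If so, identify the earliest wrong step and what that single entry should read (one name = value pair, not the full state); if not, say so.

Step 1: acc = -9 + 20 = 11 — confirmed correct.
Step 2: acc = 11 - 1 = 10 — same as recorded.
Step 3: acc = 10 + 11 = 21 — agrees with the record.
Step 4: acc = 21 - 4 = 17 — matches.
Step 5: acc = 17 + -6 = 11 — agrees with the record.
Step 6: acc = 11 - 20 = -9 — same as recorded.
Step 7: acc = -9 + -9 = -18 — no discrepancy.
Step 8: acc = -18 - 10 = -28 — confirmed correct.
Step 9: acc = -28 + 18 = -10 — confirmed correct.
Step 10: acc = -10 - -5 = -5 — same as recorded.
Step 11: acc = -5 + -13 = -18 — consistent with the record.
Step 12: acc = -18 - -18 = 0 — matches.
The whole run recomputes cleanly — no discrepancies.

no error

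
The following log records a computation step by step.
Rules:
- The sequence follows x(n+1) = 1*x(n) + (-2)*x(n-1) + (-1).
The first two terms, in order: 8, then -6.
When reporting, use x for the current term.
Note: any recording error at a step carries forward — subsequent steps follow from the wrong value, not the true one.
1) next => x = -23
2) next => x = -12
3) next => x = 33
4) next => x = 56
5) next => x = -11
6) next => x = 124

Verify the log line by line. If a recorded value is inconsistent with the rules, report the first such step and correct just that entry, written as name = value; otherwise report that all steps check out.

Step 1: x = 1*(-6) + (-2)*(8) + (-1) = -23 — exactly as logged.
Step 2: x = 1*(-23) + (-2)*(-6) + (-1) = -12 — confirmed correct.
Step 3: x = 1*(-12) + (-2)*(-23) + (-1) = 33 — agrees with the log.
Step 4: x = 1*(33) + (-2)*(-12) + (-1) = 56 — consistent with the log.
Step 5: x = 1*(56) + (-2)*(33) + (-1) = -11 — checks out.
Step 6: x = 1*(-11) + (-2)*(56) + (-1) = -124 — the entry is off here.
Conclusion: step 6 carries the first error; the entry should be x = -124.

step 6, x = -124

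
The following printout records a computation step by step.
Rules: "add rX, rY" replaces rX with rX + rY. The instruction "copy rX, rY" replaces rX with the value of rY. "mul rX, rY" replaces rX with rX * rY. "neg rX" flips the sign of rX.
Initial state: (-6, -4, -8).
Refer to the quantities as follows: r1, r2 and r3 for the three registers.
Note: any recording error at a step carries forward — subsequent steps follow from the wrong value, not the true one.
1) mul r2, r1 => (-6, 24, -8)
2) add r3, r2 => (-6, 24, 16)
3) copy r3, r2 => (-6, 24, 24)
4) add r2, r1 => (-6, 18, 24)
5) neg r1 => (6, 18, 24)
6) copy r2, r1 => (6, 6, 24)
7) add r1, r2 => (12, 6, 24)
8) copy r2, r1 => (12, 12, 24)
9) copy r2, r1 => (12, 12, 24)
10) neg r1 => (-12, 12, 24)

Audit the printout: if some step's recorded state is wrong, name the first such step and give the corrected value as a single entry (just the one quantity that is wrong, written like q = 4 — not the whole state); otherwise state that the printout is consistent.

no error

Step 1: r2 = -4 * -6 = 24 — matches.
Step 2: r3 = -8 + 24 = 16 — checks out.
Step 3: r3 = 24 — checks out.
Step 4: r2 = 24 + -6 = 18 — consistent with the printout.
Step 5: r1 = -(-6) = 6 — agrees with the printout.
Step 6: r2 = 6 — no discrepancy.
Step 7: r1 = 6 + 6 = 12 — checks out.
Step 8: r2 = 12 — checks out.
Step 9: r2 = 12 — consistent with the printout.
Step 10: r1 = -(12) = -12 — same as recorded.
All steps check out; nothing to correct.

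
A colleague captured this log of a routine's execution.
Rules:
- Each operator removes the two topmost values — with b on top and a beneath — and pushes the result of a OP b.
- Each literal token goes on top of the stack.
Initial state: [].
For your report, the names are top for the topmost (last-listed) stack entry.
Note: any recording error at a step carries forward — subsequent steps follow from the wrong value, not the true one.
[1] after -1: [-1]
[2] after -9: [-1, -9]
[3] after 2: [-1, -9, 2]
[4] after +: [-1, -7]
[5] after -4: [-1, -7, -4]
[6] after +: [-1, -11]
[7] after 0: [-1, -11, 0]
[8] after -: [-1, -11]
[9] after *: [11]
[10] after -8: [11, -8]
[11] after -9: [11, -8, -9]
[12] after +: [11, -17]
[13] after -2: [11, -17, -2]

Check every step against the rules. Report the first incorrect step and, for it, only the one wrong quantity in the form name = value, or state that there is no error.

Step 1: push -1: top = -1 — no discrepancy.
Step 2: push -9: top = -9 — same as recorded.
Step 3: push 2: top = 2 — no discrepancy.
Step 4: -9 + 2 = -7 — matches.
Step 5: push -4: top = -4 — confirmed correct.
Step 6: -7 + -4 = -11 — confirmed correct.
Step 7: push 0: top = 0 — in agreement.
Step 8: -11 - 0 = -11 — checks out.
Step 9: -1 * -11 = 11 — verified.
Step 10: push -8: top = -8 — checks out.
Step 11: push -9: top = -9 — matches.
Step 12: -8 + -9 = -17 — verified.
Step 13: push -2: top = -2 — consistent with the log.
Every step is consistent.

no error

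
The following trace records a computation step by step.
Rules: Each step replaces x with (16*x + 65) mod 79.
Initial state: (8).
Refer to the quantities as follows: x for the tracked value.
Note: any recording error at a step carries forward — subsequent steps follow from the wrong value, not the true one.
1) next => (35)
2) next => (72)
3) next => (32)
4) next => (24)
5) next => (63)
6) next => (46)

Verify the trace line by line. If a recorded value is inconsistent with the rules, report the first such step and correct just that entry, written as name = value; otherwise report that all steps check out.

step 5, x = 54

1. x = (16*8 + 65) mod 79 = 35 (confirmed correct)
2. x = (16*35 + 65) mod 79 = 72 (confirmed correct)
3. x = (16*72 + 65) mod 79 = 32 (same as recorded)
4. x = (16*32 + 65) mod 79 = 24 (verified)
5. x = (16*24 + 65) mod 79 = 54 (the trace has a different value)
The earliest wrong entry is at step 5: it should read x = 54.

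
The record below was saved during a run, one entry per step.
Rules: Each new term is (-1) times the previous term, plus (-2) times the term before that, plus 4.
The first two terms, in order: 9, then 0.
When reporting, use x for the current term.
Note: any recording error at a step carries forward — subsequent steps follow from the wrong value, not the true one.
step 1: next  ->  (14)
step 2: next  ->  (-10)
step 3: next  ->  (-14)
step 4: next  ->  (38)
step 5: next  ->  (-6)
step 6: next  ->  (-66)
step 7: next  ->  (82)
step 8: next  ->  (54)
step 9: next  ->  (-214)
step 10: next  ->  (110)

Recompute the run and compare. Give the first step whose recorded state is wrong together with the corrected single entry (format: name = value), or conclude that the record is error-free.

step 1, x = -14

Step 1: x = -1*(0) + (-2)*(9) + (4) = -14 — the recorded entry deviates here.
That makes step 1 the first incorrect line — x = -14 is what it should show.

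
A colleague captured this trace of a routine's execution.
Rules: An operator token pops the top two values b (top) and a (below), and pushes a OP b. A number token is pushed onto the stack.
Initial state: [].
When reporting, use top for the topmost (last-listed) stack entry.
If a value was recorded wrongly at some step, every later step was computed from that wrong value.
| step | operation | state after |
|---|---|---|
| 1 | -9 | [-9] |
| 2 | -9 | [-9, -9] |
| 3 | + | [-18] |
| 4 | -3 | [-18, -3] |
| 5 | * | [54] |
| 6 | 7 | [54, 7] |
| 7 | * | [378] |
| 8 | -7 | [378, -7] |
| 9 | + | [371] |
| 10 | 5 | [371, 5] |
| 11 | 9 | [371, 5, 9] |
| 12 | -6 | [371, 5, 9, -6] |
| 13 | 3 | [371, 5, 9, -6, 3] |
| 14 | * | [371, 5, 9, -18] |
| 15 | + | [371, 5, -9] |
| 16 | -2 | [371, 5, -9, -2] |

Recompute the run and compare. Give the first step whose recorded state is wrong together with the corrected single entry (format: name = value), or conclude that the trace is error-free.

no error

Recomputing the run from the initial state:
step 1: [-9]
step 2: [-9, -9]
step 3: [-18]
step 4: [-18, -3]
step 5: [54]
step 6: [54, 7]
step 7: [378]
step 8: [378, -7]
step 9: [371]
step 10: [371, 5]
step 11: [371, 5, 9]
step 12: [371, 5, 9, -6]
step 13: [371, 5, 9, -6, 3]
step 14: [371, 5, 9, -18]
step 15: [371, 5, -9]
step 16: [371, 5, -9, -2]
This matches the trace at every step.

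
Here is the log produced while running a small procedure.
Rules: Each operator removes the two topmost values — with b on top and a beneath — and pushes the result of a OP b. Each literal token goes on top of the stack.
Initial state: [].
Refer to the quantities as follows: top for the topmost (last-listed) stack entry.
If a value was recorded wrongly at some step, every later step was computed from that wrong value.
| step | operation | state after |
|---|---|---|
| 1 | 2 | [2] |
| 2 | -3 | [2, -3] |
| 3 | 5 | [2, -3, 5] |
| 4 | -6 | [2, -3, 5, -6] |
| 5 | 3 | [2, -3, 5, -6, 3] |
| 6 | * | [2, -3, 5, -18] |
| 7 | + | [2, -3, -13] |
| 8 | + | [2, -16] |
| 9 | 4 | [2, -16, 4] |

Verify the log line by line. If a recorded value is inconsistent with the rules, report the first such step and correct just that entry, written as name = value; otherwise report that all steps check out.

no error

1. push 2: top = 2 (consistent with the log)
2. push -3: top = -3 (no discrepancy)
3. push 5: top = 5 (exactly as logged)
4. push -6: top = -6 (matches)
5. push 3: top = 3 (verified)
6. -6 * 3 = -18 (in agreement)
7. 5 + -18 = -13 (no discrepancy)
8. -3 + -13 = -16 (same as recorded)
9. push 4: top = 4 (checks out)
The whole run recomputes cleanly — no discrepancies.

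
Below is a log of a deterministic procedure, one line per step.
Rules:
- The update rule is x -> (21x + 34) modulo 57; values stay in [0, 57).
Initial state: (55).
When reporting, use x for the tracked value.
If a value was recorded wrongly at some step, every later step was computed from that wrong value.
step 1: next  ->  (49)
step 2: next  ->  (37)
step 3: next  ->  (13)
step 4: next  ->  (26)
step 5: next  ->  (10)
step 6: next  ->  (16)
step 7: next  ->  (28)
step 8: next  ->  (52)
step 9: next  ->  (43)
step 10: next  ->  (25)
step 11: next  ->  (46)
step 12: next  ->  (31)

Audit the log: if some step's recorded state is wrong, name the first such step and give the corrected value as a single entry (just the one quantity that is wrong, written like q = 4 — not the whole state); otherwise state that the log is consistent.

step 4, x = 22

Step 1: x = (21*55 + 34) mod 57 = 49 — exactly as logged.
Step 2: x = (21*49 + 34) mod 57 = 37 — in agreement.
Step 3: x = (21*37 + 34) mod 57 = 13 — exactly as logged.
Step 4: x = (21*13 + 34) mod 57 = 22 — this is not what the log shows.
That makes step 4 the first incorrect line — x = 22 is what it should show.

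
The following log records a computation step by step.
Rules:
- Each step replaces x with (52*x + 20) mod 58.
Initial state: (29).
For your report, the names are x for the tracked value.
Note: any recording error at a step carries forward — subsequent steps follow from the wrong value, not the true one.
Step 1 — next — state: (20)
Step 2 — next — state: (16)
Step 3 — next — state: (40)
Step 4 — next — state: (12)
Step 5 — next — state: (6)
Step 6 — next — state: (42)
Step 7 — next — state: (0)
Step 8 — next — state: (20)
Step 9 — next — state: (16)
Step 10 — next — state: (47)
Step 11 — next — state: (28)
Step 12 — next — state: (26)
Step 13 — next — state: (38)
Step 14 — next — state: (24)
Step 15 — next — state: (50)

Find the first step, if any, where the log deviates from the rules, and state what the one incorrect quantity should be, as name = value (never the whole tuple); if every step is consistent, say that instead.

step 10, x = 40

1. x = (52*29 + 20) mod 58 = 20 (checks out)
2. x = (52*20 + 20) mod 58 = 16 (matches)
3. x = (52*16 + 20) mod 58 = 40 (exactly as logged)
4. x = (52*40 + 20) mod 58 = 12 (consistent with the log)
5. x = (52*12 + 20) mod 58 = 6 (same as recorded)
6. x = (52*6 + 20) mod 58 = 42 (no discrepancy)
7. x = (52*42 + 20) mod 58 = 0 (confirmed correct)
8. x = (52*0 + 20) mod 58 = 20 (agrees with the log)
9. x = (52*20 + 20) mod 58 = 16 (checks out)
10. x = (52*16 + 20) mod 58 = 40 (the recorded entry deviates here)
So the first discrepancy is step 10, where the right value is x = 40.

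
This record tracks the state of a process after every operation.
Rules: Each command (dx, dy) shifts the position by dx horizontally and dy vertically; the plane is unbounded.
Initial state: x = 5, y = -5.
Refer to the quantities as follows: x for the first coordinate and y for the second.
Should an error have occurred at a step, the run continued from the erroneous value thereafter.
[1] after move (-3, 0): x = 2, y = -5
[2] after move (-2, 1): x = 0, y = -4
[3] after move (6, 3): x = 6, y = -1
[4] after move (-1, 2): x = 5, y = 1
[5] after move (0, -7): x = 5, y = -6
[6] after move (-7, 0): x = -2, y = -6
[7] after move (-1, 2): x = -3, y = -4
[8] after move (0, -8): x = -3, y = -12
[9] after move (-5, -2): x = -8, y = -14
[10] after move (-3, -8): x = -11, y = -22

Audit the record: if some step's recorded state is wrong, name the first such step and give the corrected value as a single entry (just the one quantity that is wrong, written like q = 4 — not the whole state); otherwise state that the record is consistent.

step 1: x = 5 + (-3) = 2, y = -5 + (0) = -5 -> verified
step 2: x = 2 + (-2) = 0, y = -5 + (1) = -4 -> verified
step 3: x = 0 + (6) = 6, y = -4 + (3) = -1 -> consistent with the record
step 4: x = 6 + (-1) = 5, y = -1 + (2) = 1 -> agrees with the record
step 5: x = 5 + (0) = 5, y = 1 + (-7) = -6 -> consistent with the record
step 6: x = 5 + (-7) = -2, y = -6 + (0) = -6 -> same as recorded
step 7: x = -2 + (-1) = -3, y = -6 + (2) = -4 -> consistent with the record
step 8: x = -3 + (0) = -3, y = -4 + (-8) = -12 -> matches
step 9: x = -3 + (-5) = -8, y = -12 + (-2) = -14 -> agrees with the record
step 10: x = -8 + (-3) = -11, y = -14 + (-8) = -22 -> consistent with the record
No step deviates from the rules.

no error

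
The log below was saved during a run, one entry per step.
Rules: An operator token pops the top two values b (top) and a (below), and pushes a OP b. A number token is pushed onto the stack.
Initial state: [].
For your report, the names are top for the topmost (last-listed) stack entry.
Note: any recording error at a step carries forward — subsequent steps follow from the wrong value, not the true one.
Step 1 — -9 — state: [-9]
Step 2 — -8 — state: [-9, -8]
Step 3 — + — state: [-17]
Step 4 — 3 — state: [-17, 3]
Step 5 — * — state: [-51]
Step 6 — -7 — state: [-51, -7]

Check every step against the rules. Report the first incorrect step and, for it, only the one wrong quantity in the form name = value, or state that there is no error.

1. push -9: top = -9 (consistent with the log)
2. push -8: top = -8 (confirmed correct)
3. -9 + -8 = -17 (agrees with the log)
4. push 3: top = 3 (matches)
5. -17 * 3 = -51 (consistent with the log)
6. push -7: top = -7 (exactly as logged)
The recomputation confirms every line.

no error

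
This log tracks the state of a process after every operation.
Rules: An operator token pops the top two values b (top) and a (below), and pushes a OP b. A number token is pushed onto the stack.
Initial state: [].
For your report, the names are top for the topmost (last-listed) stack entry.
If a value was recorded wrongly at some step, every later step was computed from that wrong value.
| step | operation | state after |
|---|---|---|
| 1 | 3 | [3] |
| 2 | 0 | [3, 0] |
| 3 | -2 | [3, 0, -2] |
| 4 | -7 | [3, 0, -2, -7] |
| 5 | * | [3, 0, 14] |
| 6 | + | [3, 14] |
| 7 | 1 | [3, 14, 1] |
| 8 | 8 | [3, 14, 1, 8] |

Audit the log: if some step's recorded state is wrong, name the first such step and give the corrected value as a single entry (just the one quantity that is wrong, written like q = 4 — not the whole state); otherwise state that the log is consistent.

1. push 3: top = 3 (in agreement)
2. push 0: top = 0 (consistent with the log)
3. push -2: top = -2 (consistent with the log)
4. push -7: top = -7 (confirmed correct)
5. -2 * -7 = 14 (same as recorded)
6. 0 + 14 = 14 (consistent with the log)
7. push 1: top = 1 (agrees with the log)
8. push 8: top = 8 (agrees with the log)
The recomputation confirms every line.

no error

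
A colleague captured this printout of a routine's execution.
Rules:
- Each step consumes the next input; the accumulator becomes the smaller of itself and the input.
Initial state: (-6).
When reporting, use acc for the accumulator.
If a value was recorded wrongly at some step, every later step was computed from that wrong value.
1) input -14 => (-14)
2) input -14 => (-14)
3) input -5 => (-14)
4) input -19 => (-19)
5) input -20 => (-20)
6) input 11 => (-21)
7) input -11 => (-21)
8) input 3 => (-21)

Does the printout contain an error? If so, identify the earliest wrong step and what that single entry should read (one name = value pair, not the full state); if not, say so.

1. acc = min(-6, -14) = -14 (no discrepancy)
2. acc = min(-14, -14) = -14 (in agreement)
3. acc = min(-14, -5) = -14 (same as recorded)
4. acc = min(-14, -19) = -19 (checks out)
5. acc = min(-19, -20) = -20 (agrees with the printout)
6. acc = min(-20, 11) = -20 (the recorded entry deviates here)
That makes step 6 the first incorrect line — acc = -20 is what it should show.

step 6, acc = -20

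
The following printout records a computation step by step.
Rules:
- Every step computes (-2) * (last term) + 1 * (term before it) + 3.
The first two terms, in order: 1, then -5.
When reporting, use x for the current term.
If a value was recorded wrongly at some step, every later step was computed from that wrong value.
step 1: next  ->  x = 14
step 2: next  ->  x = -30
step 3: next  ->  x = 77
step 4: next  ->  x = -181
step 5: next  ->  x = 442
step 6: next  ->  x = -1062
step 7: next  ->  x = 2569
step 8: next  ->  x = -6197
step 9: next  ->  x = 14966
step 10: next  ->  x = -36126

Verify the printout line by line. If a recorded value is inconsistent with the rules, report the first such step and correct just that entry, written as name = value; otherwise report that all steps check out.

no error

Recomputing the run from the initial state:
step 1: x = 14
step 2: x = -30
step 3: x = 77
step 4: x = -181
step 5: x = 442
step 6: x = -1062
step 7: x = 2569
step 8: x = -6197
step 9: x = 14966
step 10: x = -36126
This matches the printout at every step.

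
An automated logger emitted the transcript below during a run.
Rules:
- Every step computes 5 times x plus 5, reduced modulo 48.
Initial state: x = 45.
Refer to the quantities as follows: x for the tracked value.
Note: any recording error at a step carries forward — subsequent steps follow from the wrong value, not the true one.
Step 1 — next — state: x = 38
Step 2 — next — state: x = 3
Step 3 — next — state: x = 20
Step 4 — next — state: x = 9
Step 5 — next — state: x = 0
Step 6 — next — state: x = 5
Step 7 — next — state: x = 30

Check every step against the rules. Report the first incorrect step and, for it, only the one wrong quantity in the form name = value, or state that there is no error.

Step 1: x = (5*45 + 5) mod 48 = 38 — no discrepancy.
Step 2: x = (5*38 + 5) mod 48 = 3 — no discrepancy.
Step 3: x = (5*3 + 5) mod 48 = 20 — no discrepancy.
Step 4: x = (5*20 + 5) mod 48 = 9 — matches.
Step 5: x = (5*9 + 5) mod 48 = 2 — first mismatch against the transcript.
First incorrect step: 5; the correct value is x = 2.

step 5, x = 2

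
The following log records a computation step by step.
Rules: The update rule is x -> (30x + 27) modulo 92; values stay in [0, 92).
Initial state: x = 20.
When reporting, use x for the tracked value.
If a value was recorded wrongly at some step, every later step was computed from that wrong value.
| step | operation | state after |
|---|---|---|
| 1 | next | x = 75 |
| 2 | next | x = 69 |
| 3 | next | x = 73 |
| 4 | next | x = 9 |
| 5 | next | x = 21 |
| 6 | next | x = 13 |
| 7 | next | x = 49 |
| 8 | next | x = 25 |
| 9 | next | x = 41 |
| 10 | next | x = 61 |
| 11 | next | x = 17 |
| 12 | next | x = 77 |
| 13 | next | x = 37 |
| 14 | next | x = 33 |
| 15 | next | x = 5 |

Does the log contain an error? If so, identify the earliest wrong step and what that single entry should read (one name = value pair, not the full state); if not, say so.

1. x = (30*20 + 27) mod 92 = 75 (matches)
2. x = (30*75 + 27) mod 92 = 69 (exactly as logged)
3. x = (30*69 + 27) mod 92 = 73 (no discrepancy)
4. x = (30*73 + 27) mod 92 = 9 (exactly as logged)
5. x = (30*9 + 27) mod 92 = 21 (agrees with the log)
6. x = (30*21 + 27) mod 92 = 13 (in agreement)
7. x = (30*13 + 27) mod 92 = 49 (checks out)
8. x = (30*49 + 27) mod 92 = 25 (confirmed correct)
9. x = (30*25 + 27) mod 92 = 41 (no discrepancy)
10. x = (30*41 + 27) mod 92 = 61 (matches)
11. x = (30*61 + 27) mod 92 = 17 (matches)
12. x = (30*17 + 27) mod 92 = 77 (agrees with the log)
13. x = (30*77 + 27) mod 92 = 37 (in agreement)
14. x = (30*37 + 27) mod 92 = 33 (checks out)
15. x = (30*33 + 27) mod 92 = 5 (no discrepancy)
The recomputation confirms every line.

no error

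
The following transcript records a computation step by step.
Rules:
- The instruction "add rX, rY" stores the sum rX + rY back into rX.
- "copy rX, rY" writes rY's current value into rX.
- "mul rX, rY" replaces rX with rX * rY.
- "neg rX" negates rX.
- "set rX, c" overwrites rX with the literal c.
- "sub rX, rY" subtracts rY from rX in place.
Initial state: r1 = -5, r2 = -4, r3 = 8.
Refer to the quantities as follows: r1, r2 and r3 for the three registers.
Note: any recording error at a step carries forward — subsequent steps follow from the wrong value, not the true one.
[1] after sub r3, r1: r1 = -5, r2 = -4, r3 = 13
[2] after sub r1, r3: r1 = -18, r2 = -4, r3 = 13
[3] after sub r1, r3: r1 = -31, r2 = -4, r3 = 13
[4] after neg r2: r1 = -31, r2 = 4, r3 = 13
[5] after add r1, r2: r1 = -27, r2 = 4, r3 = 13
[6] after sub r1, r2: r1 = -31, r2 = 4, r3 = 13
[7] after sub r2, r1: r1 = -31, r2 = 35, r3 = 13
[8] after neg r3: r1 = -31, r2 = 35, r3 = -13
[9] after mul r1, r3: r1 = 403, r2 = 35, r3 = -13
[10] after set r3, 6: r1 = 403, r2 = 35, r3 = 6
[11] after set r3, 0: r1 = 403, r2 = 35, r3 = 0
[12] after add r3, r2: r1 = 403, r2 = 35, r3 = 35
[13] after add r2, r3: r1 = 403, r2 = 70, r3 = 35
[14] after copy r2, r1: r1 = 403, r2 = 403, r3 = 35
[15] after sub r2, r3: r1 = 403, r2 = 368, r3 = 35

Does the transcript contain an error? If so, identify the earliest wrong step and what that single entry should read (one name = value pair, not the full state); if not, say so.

no error

step 1: r3 = 8 - -5 = 13 -> same as recorded
step 2: r1 = -5 - 13 = -18 -> confirmed correct
step 3: r1 = -18 - 13 = -31 -> exactly as logged
step 4: r2 = -(-4) = 4 -> same as recorded
step 5: r1 = -31 + 4 = -27 -> in agreement
step 6: r1 = -27 - 4 = -31 -> consistent with the transcript
step 7: r2 = 4 - -31 = 35 -> exactly as logged
step 8: r3 = -(13) = -13 -> confirmed correct
step 9: r1 = -31 * -13 = 403 -> verified
step 10: r3 = 6 -> checks out
step 11: r3 = 0 -> exactly as logged
step 12: r3 = 0 + 35 = 35 -> matches
step 13: r2 = 35 + 35 = 70 -> matches
step 14: r2 = 403 -> same as recorded
step 15: r2 = 403 - 35 = 368 -> consistent with the transcript
The whole run recomputes cleanly — no discrepancies.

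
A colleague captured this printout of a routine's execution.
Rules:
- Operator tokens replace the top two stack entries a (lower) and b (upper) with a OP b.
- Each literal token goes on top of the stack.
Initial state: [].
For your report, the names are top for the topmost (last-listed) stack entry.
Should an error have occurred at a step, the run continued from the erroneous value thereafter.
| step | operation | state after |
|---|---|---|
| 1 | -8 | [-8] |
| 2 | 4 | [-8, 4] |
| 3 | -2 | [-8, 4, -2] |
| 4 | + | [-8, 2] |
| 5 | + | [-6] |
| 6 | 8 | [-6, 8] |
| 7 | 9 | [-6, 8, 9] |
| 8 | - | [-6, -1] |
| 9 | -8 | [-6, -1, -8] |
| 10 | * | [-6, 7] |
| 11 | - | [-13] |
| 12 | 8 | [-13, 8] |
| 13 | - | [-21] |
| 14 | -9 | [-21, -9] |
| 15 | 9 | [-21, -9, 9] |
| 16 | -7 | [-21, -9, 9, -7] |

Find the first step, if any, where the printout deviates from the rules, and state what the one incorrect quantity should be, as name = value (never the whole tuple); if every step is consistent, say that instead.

step 10, top = 8

Step 1: push -8: top = -8 — confirmed correct.
Step 2: push 4: top = 4 — agrees with the printout.
Step 3: push -2: top = -2 — in agreement.
Step 4: 4 + -2 = 2 — matches.
Step 5: -8 + 2 = -6 — consistent with the printout.
Step 6: push 8: top = 8 — consistent with the printout.
Step 7: push 9: top = 9 — consistent with the printout.
Step 8: 8 - 9 = -1 — verified.
Step 9: push -8: top = -8 — same as recorded.
Step 10: -1 * -8 = 8 — not what was recorded.
First incorrect step: 10; the correct value is top = 8.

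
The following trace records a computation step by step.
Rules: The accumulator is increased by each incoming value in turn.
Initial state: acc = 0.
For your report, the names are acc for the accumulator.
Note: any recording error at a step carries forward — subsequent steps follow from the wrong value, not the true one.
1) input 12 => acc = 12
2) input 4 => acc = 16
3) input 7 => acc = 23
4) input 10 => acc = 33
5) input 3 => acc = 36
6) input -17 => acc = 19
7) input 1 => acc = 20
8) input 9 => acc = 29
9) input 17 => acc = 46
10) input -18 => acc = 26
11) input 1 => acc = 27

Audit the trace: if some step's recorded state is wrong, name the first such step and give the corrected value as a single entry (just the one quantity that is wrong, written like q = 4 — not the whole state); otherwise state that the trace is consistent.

1. acc = 0 + 12 = 12 (exactly as logged)
2. acc = 12 + 4 = 16 (consistent with the trace)
3. acc = 16 + 7 = 23 (consistent with the trace)
4. acc = 23 + 10 = 33 (consistent with the trace)
5. acc = 33 + 3 = 36 (confirmed correct)
6. acc = 36 + -17 = 19 (agrees with the trace)
7. acc = 19 + 1 = 20 (checks out)
8. acc = 20 + 9 = 29 (matches)
9. acc = 29 + 17 = 46 (matches)
10. acc = 46 + -18 = 28 (the recorded entry deviates here)
The earliest wrong entry is at step 10: it should read acc = 28.

step 10, acc = 28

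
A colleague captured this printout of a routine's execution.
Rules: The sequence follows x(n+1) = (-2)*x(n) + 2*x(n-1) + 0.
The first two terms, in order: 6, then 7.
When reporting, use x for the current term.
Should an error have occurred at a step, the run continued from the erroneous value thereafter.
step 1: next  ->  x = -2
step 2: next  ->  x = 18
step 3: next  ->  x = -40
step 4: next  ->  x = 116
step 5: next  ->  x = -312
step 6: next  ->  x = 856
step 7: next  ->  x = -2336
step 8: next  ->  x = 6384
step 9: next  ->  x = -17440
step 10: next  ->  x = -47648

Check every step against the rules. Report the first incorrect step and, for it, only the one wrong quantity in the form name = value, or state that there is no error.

step 10, x = 47648

1. x = -2*(7) + (2)*(6) + (0) = -2 (matches)
2. x = -2*(-2) + (2)*(7) + (0) = 18 (verified)
3. x = -2*(18) + (2)*(-2) + (0) = -40 (no discrepancy)
4. x = -2*(-40) + (2)*(18) + (0) = 116 (verified)
5. x = -2*(116) + (2)*(-40) + (0) = -312 (no discrepancy)
6. x = -2*(-312) + (2)*(116) + (0) = 856 (consistent with the printout)
7. x = -2*(856) + (2)*(-312) + (0) = -2336 (verified)
8. x = -2*(-2336) + (2)*(856) + (0) = 6384 (in agreement)
9. x = -2*(6384) + (2)*(-2336) + (0) = -17440 (confirmed correct)
10. x = -2*(-17440) + (2)*(6384) + (0) = 47648 (this is not what the printout shows)
Conclusion: step 10 carries the first error; the entry should be x = 47648.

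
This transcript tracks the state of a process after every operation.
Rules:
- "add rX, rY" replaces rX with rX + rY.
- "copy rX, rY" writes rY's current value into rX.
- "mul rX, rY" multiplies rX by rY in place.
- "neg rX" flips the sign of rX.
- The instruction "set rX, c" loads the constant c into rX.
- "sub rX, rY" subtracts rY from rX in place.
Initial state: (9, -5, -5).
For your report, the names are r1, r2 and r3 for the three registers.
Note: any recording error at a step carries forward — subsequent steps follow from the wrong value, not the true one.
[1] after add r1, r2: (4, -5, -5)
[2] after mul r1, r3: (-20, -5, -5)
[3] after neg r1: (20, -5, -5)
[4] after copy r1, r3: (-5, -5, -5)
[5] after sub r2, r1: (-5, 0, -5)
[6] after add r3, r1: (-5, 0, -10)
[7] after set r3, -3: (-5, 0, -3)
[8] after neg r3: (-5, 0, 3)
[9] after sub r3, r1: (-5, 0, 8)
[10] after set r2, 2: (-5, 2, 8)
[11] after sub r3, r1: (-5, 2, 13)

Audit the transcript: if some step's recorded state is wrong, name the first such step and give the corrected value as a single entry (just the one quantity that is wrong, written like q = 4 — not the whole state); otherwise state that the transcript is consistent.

Recomputing the run from the initial state:
step 1: r1 = 4, r2 = -5, r3 = -5
step 2: r1 = -20, r2 = -5, r3 = -5
step 3: r1 = 20, r2 = -5, r3 = -5
step 4: r1 = -5, r2 = -5, r3 = -5
step 5: r1 = -5, r2 = 0, r3 = -5
step 6: r1 = -5, r2 = 0, r3 = -10
step 7: r1 = -5, r2 = 0, r3 = -3
step 8: r1 = -5, r2 = 0, r3 = 3
step 9: r1 = -5, r2 = 0, r3 = 8
step 10: r1 = -5, r2 = 2, r3 = 8
step 11: r1 = -5, r2 = 2, r3 = 13
This matches the transcript at every step.

no error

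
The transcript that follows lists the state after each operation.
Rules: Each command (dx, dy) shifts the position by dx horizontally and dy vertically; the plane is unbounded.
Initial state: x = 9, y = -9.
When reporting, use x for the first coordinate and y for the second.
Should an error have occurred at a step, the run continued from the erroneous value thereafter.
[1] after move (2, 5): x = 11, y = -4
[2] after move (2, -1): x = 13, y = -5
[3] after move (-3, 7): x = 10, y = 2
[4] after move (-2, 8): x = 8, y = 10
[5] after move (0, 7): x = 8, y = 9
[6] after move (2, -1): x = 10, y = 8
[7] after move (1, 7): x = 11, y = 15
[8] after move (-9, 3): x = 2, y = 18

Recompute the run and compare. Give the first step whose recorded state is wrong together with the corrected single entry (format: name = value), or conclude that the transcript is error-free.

step 5, y = 17

Recomputing the run from the initial state:
step 1: x = 11, y = -4
step 2: x = 13, y = -5
step 3: x = 10, y = 2
step 4: x = 8, y = 10
step 5: x = 8, y = 17
step 6: x = 10, y = 16
step 7: x = 11, y = 23
step 8: x = 2, y = 26
The first disagreement with the transcript is at step 5, where the value should be y = 17.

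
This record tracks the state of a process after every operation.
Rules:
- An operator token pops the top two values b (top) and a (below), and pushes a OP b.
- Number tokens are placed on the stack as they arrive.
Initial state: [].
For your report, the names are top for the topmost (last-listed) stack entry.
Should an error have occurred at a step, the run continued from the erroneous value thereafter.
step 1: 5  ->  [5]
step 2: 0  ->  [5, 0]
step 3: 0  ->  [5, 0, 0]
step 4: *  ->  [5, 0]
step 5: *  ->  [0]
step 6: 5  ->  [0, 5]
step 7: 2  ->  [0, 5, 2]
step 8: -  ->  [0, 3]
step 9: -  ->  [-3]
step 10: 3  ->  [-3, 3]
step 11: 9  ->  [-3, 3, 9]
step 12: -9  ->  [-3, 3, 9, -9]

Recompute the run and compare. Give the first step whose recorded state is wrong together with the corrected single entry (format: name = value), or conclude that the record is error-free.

no error

Step 1: push 5: top = 5 — exactly as logged.
Step 2: push 0: top = 0 — in agreement.
Step 3: push 0: top = 0 — confirmed correct.
Step 4: 0 * 0 = 0 — matches.
Step 5: 5 * 0 = 0 — confirmed correct.
Step 6: push 5: top = 5 — verified.
Step 7: push 2: top = 2 — checks out.
Step 8: 5 - 2 = 3 — same as recorded.
Step 9: 0 - 3 = -3 — agrees with the record.
Step 10: push 3: top = 3 — consistent with the record.
Step 11: push 9: top = 9 — confirmed correct.
Step 12: push -9: top = -9 — consistent with the record.
Nothing is out of place; the run is error-free.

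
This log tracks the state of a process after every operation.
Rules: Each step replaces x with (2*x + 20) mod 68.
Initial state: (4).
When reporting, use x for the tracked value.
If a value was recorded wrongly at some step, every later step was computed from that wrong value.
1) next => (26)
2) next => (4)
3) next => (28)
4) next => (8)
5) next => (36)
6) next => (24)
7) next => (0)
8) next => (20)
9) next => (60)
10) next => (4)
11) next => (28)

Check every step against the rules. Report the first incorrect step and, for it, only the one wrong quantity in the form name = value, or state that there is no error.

step 1, x = 28

Step 1: x = (2*4 + 20) mod 68 = 28 — the log disagrees here.
Conclusion: step 1 carries the first error; the entry should be x = 28.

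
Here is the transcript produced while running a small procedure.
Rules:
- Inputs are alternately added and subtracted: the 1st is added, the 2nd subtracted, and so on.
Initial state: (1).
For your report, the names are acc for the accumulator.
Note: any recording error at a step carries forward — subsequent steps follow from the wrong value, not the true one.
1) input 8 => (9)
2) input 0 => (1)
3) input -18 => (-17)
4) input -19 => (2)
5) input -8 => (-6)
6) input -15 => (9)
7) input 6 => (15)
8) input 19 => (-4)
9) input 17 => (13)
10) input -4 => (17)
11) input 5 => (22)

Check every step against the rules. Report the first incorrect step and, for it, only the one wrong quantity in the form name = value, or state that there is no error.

1. acc = 1 + 8 = 9 (confirmed correct)
2. acc = 9 - 0 = 9 (this is not what the transcript shows)
So the first discrepancy is step 2, where the right value is acc = 9.

step 2, acc = 9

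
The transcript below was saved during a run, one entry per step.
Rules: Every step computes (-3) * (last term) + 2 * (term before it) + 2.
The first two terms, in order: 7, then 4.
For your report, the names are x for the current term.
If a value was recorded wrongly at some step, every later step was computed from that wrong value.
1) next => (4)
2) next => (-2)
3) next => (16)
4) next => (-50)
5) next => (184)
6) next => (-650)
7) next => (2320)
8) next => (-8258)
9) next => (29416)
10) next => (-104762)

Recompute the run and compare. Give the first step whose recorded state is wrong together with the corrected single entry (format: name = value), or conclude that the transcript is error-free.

step 1: x = -3*(4) + (2)*(7) + (2) = 4 -> consistent with the transcript
step 2: x = -3*(4) + (2)*(4) + (2) = -2 -> exactly as logged
step 3: x = -3*(-2) + (2)*(4) + (2) = 16 -> same as recorded
step 4: x = -3*(16) + (2)*(-2) + (2) = -50 -> same as recorded
step 5: x = -3*(-50) + (2)*(16) + (2) = 184 -> consistent with the transcript
step 6: x = -3*(184) + (2)*(-50) + (2) = -650 -> verified
step 7: x = -3*(-650) + (2)*(184) + (2) = 2320 -> agrees with the transcript
step 8: x = -3*(2320) + (2)*(-650) + (2) = -8258 -> checks out
step 9: x = -3*(-8258) + (2)*(2320) + (2) = 29416 -> same as recorded
step 10: x = -3*(29416) + (2)*(-8258) + (2) = -104762 -> in agreement
The whole run recomputes cleanly — no discrepancies.

no error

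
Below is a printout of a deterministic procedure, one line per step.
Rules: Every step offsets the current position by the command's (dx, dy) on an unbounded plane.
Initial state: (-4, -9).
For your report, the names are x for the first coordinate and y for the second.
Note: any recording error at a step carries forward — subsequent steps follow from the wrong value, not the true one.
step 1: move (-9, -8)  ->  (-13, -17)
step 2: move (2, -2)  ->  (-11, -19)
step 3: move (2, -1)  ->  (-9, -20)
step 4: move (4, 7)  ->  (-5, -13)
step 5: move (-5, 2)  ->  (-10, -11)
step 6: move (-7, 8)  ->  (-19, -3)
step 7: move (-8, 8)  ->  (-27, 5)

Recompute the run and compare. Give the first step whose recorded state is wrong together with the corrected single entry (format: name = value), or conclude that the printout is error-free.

step 1: x = -4 + (-9) = -13, y = -9 + (-8) = -17 -> matches
step 2: x = -13 + (2) = -11, y = -17 + (-2) = -19 -> confirmed correct
step 3: x = -11 + (2) = -9, y = -19 + (-1) = -20 -> agrees with the printout
step 4: x = -9 + (4) = -5, y = -20 + (7) = -13 -> verified
step 5: x = -5 + (-5) = -10, y = -13 + (2) = -11 -> no discrepancy
step 6: x = -10 + (-7) = -17, y = -11 + (8) = -3 -> first mismatch against the printout
First incorrect step: 6; the correct value is x = -17.

step 6, x = -17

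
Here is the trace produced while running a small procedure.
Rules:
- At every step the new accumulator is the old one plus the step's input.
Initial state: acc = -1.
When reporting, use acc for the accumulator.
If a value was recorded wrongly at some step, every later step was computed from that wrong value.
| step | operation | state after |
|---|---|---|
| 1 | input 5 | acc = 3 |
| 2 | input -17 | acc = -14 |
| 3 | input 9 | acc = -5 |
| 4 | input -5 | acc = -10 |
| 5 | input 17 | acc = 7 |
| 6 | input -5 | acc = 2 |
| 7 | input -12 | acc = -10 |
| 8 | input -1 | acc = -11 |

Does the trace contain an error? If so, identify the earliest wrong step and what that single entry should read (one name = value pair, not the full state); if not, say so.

step 1, acc = 4

1. acc = -1 + 5 = 4 (first mismatch against the trace)
Conclusion: step 1 carries the first error; the entry should be acc = 4.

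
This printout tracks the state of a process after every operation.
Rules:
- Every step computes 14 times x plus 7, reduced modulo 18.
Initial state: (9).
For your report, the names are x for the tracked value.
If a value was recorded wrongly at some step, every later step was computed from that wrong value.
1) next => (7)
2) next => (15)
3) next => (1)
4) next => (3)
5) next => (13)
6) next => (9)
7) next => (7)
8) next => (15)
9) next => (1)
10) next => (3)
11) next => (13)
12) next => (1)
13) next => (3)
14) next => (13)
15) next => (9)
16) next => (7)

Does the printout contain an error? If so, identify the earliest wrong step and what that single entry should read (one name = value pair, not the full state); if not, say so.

step 12, x = 9

1. x = (14*9 + 7) mod 18 = 7 (checks out)
2. x = (14*7 + 7) mod 18 = 15 (same as recorded)
3. x = (14*15 + 7) mod 18 = 1 (agrees with the printout)
4. x = (14*1 + 7) mod 18 = 3 (in agreement)
5. x = (14*3 + 7) mod 18 = 13 (in agreement)
6. x = (14*13 + 7) mod 18 = 9 (confirmed correct)
7. x = (14*9 + 7) mod 18 = 7 (agrees with the printout)
8. x = (14*7 + 7) mod 18 = 15 (consistent with the printout)
9. x = (14*15 + 7) mod 18 = 1 (consistent with the printout)
10. x = (14*1 + 7) mod 18 = 3 (checks out)
11. x = (14*3 + 7) mod 18 = 13 (checks out)
12. x = (14*13 + 7) mod 18 = 9 (the printout has a different value)
The audit stops at step 12: the recorded entry is wrong and should be x = 9.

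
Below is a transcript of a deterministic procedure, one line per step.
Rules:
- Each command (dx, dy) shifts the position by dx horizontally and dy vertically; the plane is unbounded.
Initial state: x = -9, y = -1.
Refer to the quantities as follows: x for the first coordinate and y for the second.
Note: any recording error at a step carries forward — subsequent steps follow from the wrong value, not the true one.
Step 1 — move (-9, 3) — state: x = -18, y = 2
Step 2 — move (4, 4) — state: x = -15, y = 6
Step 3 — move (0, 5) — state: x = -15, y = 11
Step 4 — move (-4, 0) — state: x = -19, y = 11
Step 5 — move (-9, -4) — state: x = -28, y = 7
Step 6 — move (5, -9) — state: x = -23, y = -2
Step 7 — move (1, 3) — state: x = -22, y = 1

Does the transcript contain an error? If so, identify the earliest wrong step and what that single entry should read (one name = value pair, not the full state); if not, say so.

step 2, x = -14

1. x = -9 + (-9) = -18, y = -1 + (3) = 2 (consistent with the transcript)
2. x = -18 + (4) = -14, y = 2 + (4) = 6 (the transcript disagrees here)
The audit stops at step 2: the recorded entry is wrong and should be x = -14.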